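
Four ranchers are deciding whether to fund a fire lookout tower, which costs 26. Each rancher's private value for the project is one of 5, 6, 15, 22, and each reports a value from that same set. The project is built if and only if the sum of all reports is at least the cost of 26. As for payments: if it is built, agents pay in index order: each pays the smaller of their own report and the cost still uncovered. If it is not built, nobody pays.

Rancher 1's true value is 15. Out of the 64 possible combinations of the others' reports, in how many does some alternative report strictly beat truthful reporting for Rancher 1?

Others report (5, 5, 15): truth gives 0; report 5 gives 10 > 0. Violating.
Others report (5, 5, 22): truth gives 0; report 5 gives 10 > 0. Violating.
Others report (5, 6, 15): truth gives 0; report 5 gives 10 > 0. Violating.
Others report (5, 6, 22): truth gives 0; report 5 gives 10 > 0. Violating.
Others report (5, 5, 5): truth gives 0; no alternative beats it.
Others report (5, 5, 6): truth gives 0; no alternative beats it.
(Checking all 64 profiles: 56 have a profitable deviation, 8 do not.)

56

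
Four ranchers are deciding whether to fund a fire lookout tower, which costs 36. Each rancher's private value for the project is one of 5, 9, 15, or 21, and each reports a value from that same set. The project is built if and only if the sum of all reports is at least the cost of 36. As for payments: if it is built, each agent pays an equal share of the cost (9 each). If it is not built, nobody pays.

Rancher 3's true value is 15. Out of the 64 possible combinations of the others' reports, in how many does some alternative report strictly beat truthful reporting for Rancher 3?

4

Others report (5, 5, 5): truth gives 0; report 21 gives 6 > 0. Violating.
Others report (5, 5, 9): truth gives 0; report 21 gives 6 > 0. Violating.
Others report (5, 9, 5): truth gives 0; report 21 gives 6 > 0. Violating.
Others report (9, 5, 5): truth gives 0; report 21 gives 6 > 0. Violating.
Others report (5, 5, 15): truth gives 6; no alternative beats it.
Others report (5, 5, 21): truth gives 6; no alternative beats it.
(Checking all 64 profiles: 4 have a profitable deviation, 60 do not.)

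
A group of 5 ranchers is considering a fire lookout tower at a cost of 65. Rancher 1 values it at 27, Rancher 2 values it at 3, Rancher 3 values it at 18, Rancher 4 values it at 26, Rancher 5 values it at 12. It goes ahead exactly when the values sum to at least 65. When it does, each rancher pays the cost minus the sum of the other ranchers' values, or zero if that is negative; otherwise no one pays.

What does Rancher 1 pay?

Total value 86 ≥ cost 65, so the project is built.
The other ranchers' values sum to 59.
Cost minus that sum is 65 - 59 = 6.

6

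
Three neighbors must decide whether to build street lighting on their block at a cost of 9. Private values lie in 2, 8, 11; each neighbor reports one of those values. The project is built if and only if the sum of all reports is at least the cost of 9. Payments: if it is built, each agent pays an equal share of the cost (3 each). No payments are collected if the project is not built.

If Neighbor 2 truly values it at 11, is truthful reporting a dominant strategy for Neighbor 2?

Check each profile of the others' reports and compare truth against every alternative report.
Others report (2, 2): truth gives 8, best alternative gives 8.
Others report (2, 8): truth gives 8, best alternative gives 8.
Others report (2, 11): truth gives 8, best alternative gives 8.
Others report (8, 2): truth gives 8, best alternative gives 8.
Others report (8, 8): truth gives 8, best alternative gives 8.
Others report (8, 11): truth gives 8, best alternative gives 8.
(Remaining 3 profiles checked similarly; truth is weakly best in each.)
In every case the truthful report is at least as good as any alternative, so it is a dominant strategy.

Yes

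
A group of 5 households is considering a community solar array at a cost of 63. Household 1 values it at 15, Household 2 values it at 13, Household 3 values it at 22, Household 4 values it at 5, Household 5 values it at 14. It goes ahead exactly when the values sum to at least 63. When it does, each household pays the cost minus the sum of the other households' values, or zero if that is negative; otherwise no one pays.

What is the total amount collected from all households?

40

Total value 69 ≥ cost 63, so it is built.
Household 1: others sum to 54; max(0, 63 - 54) = 9.
Household 2: others sum to 56; max(0, 63 - 56) = 7.
Household 3: others sum to 47; max(0, 63 - 47) = 16.
Household 4: others sum to 64; max(0, 63 - 64) = 0.
Household 5: others sum to 55; max(0, 63 - 55) = 8.
Total collected = 9 + 7 + 16 + 0 + 8 = 40.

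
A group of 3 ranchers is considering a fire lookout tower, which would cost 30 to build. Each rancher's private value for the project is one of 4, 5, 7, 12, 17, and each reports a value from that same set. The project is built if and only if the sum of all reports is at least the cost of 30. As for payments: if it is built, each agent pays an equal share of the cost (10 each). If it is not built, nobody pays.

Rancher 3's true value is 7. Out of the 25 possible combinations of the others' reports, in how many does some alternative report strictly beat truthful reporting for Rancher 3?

Others report (7, 17): truth gives -3; report 4 gives 0 > -3. Violating.
Others report (12, 12): truth gives -3; report 4 gives 0 > -3. Violating.
Others report (17, 7): truth gives -3; report 4 gives 0 > -3. Violating.
Others report (4, 4): truth gives 0; no alternative beats it.
Others report (4, 5): truth gives 0; no alternative beats it.
(Checking all 25 profiles: 3 have a profitable deviation, 22 do not.)

3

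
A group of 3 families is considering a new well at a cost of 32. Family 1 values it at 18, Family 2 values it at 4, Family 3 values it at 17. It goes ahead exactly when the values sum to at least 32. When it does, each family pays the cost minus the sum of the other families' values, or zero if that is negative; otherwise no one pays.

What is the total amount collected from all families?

Total value 39 ≥ cost 32, so it is built.
Family 1: others sum to 21; max(0, 32 - 21) = 11.
Family 2: others sum to 35; max(0, 32 - 35) = 0.
Family 3: others sum to 22; max(0, 32 - 22) = 10.
Total collected = 11 + 0 + 10 = 21.

21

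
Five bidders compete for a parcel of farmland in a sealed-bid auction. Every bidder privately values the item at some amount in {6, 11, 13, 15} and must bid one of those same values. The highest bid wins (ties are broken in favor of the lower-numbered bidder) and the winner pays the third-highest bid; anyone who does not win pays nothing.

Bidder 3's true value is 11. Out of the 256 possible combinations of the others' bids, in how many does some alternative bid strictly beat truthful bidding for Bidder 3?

8

Others bid (6, 6, 6, 13): truth gives 0; bid 13 gives 5 > 0. Violating.
Others bid (6, 6, 6, 15): truth gives 0; bid 15 gives 5 > 0. Violating.
Others bid (6, 6, 13, 6): truth gives 0; bid 13 gives 5 > 0. Violating.
Others bid (6, 6, 15, 6): truth gives 0; bid 15 gives 5 > 0. Violating.
Others bid (6, 6, 6, 6): truth gives 5; no alternative beats it.
Others bid (6, 6, 6, 11): truth gives 5; no alternative beats it.
(Checking all 256 profiles: 8 have a profitable deviation, 248 do not.)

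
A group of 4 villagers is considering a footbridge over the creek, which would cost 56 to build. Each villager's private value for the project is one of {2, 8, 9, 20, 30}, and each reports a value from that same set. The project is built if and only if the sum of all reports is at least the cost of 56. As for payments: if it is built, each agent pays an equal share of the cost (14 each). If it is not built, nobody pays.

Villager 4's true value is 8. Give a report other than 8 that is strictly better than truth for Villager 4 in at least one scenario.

2

Suppose Villager 1 reports 2, Villager 2 reports 20 and Villager 3 reports 30.
Report 8: project built, pays 14, utility 8 - 14 = -6.
Report 2: project not built, utility 0.
So reporting 2 beats truth here (0 > -6).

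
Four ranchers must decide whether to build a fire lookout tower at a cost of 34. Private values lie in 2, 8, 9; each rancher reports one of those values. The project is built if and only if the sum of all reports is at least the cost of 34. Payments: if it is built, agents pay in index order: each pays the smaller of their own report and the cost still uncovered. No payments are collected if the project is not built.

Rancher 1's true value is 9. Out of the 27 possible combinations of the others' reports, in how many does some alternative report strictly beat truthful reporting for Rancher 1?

Others report (8, 9, 9): truth gives 0; report 8 gives 1 > 0. Violating.
Others report (9, 8, 9): truth gives 0; report 8 gives 1 > 0. Violating.
Others report (9, 9, 8): truth gives 0; report 8 gives 1 > 0. Violating.
Others report (9, 9, 9): truth gives 0; report 8 gives 1 > 0. Violating.
Others report (2, 2, 2): truth gives 0; no alternative beats it.
Others report (2, 2, 8): truth gives 0; no alternative beats it.
(Checking all 27 profiles: 4 have a profitable deviation, 23 do not.)

4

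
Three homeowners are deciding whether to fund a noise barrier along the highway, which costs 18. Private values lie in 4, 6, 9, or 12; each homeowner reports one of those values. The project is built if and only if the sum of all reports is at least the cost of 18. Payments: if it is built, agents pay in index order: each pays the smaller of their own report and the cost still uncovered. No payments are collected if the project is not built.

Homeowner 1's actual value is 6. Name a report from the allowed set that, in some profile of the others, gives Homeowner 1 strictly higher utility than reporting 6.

Suppose Homeowner 2 reports 4 and Homeowner 3 reports 12.
Report 6: project built, pays 6, utility 6 - 6 = 0.
Report 4: project built, pays 4, utility 6 - 4 = 2.
So reporting 4 beats truth here (2 > 0).

4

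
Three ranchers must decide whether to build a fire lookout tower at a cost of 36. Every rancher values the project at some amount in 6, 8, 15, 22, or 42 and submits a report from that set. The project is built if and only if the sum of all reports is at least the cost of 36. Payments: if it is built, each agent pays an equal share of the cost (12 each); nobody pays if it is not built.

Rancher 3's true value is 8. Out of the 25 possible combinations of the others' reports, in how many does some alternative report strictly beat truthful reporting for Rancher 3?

2

Others report (6, 22): truth gives -4; report 6 gives 0 > -4. Violating.
Others report (22, 6): truth gives -4; report 6 gives 0 > -4. Violating.
Others report (6, 6): truth gives 0; no alternative beats it.
Others report (6, 8): truth gives 0; no alternative beats it.
(Checking all 25 profiles: 2 have a profitable deviation, 23 do not.)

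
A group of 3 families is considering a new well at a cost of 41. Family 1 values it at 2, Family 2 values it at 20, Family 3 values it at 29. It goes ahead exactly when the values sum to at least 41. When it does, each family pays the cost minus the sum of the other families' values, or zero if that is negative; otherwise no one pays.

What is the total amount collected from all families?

29

Total value 51 ≥ cost 41, so it is built.
Family 1: others sum to 49; max(0, 41 - 49) = 0.
Family 2: others sum to 31; max(0, 41 - 31) = 10.
Family 3: others sum to 22; max(0, 41 - 22) = 19.
Total collected = 0 + 10 + 19 = 29.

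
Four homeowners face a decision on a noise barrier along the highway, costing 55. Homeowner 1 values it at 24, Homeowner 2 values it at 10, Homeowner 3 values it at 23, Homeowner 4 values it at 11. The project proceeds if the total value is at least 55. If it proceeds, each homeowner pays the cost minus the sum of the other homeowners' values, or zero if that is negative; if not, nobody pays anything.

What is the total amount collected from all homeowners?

21

Total value 68 ≥ cost 55, so it is built.
Homeowner 1: others sum to 44; max(0, 55 - 44) = 11.
Homeowner 2: others sum to 58; max(0, 55 - 58) = 0.
Homeowner 3: others sum to 45; max(0, 55 - 45) = 10.
Homeowner 4: others sum to 57; max(0, 55 - 57) = 0.
Total collected = 11 + 0 + 10 + 0 = 21.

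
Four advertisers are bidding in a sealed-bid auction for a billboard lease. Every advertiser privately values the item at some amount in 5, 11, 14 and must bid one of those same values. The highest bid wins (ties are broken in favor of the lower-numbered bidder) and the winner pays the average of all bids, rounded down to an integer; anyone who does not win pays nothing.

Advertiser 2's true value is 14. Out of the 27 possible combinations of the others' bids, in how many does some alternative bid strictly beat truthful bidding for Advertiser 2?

2

Others bid (5, 5, 5): truth gives 7; bid 11 gives 8 > 7. Violating.
Others bid (5, 11, 11): truth gives 4; bid 11 gives 5 > 4. Violating.
Others bid (5, 5, 11): truth gives 6; no alternative beats it.
Others bid (5, 5, 14): truth gives 5; no alternative beats it.
(Checking all 27 profiles: 2 have a profitable deviation, 25 do not.)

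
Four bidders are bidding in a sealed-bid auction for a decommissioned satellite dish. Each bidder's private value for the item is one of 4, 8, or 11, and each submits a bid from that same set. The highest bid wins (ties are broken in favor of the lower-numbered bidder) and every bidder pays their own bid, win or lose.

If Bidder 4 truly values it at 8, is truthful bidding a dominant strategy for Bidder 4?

No

Consider the case where Bidder 1 bids 4, Bidder 2 bids 4 and Bidder 3 bids 8.
Truthful bid 8: loses but pays 8, utility -8.
Bid 4 instead: loses but pays 4, utility -4.
Since -4 > -8, bidding 4 is strictly better here, so truthful bidding is not dominant.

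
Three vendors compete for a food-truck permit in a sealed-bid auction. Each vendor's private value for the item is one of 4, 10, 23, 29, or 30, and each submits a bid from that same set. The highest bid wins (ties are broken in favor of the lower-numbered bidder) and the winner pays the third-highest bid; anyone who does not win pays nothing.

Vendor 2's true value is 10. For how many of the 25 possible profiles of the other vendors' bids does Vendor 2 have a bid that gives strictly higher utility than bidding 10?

Others bid (4, 23): truth gives 0; bid 23 gives 6 > 0. Violating.
Others bid (4, 29): truth gives 0; bid 29 gives 6 > 0. Violating.
Others bid (4, 30): truth gives 0; bid 30 gives 6 > 0. Violating.
Others bid (10, 4): truth gives 0; bid 23 gives 6 > 0. Violating.
Others bid (4, 4): truth gives 6; no alternative beats it.
Others bid (4, 10): truth gives 6; no alternative beats it.
(Checking all 25 profiles: 6 have a profitable deviation, 19 do not.)

6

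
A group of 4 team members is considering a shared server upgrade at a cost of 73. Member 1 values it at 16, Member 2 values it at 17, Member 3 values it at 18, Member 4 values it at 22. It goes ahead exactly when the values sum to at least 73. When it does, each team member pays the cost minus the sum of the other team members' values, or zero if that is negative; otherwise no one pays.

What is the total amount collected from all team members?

Total value 73 ≥ cost 73, so it is built.
Member 1: others sum to 57; max(0, 73 - 57) = 16.
Member 2: others sum to 56; max(0, 73 - 56) = 17.
Member 3: others sum to 55; max(0, 73 - 55) = 18.
Member 4: others sum to 51; max(0, 73 - 51) = 22.
Total collected = 16 + 17 + 18 + 22 = 73.

73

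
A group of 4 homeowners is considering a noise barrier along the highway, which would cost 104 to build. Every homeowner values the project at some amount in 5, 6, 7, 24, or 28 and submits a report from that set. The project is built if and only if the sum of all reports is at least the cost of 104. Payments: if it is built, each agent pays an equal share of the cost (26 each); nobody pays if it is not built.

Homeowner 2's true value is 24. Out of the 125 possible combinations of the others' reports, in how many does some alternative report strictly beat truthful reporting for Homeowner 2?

4

Others report (24, 28, 28): truth gives -2; report 5 gives 0 > -2. Violating.
Others report (28, 24, 28): truth gives -2; report 5 gives 0 > -2. Violating.
Others report (28, 28, 24): truth gives -2; report 5 gives 0 > -2. Violating.
Others report (28, 28, 28): truth gives -2; report 5 gives 0 > -2. Violating.
Others report (5, 5, 5): truth gives 0; no alternative beats it.
Others report (5, 5, 6): truth gives 0; no alternative beats it.
(Checking all 125 profiles: 4 have a profitable deviation, 121 do not.)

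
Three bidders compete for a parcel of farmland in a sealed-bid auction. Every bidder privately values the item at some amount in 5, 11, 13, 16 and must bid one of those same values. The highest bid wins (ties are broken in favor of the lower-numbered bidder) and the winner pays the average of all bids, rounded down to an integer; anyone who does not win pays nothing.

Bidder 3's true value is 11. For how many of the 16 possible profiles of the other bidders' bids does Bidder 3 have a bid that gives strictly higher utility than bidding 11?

2

Others bid (5, 11): truth gives 0; bid 13 gives 2 > 0. Violating.
Others bid (11, 5): truth gives 0; bid 13 gives 2 > 0. Violating.
Others bid (5, 5): truth gives 4; no alternative beats it.
Others bid (5, 13): truth gives 0; no alternative beats it.
(Checking all 16 profiles: 2 have a profitable deviation, 14 do not.)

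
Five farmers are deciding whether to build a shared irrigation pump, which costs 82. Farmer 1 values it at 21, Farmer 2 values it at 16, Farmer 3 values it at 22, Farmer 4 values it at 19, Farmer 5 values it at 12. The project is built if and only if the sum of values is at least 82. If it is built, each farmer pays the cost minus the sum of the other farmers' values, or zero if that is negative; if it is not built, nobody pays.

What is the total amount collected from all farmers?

50

Total value 90 ≥ cost 82, so it is built.
Farmer 1: others sum to 69; max(0, 82 - 69) = 13.
Farmer 2: others sum to 74; max(0, 82 - 74) = 8.
Farmer 3: others sum to 68; max(0, 82 - 68) = 14.
Farmer 4: others sum to 71; max(0, 82 - 71) = 11.
Farmer 5: others sum to 78; max(0, 82 - 78) = 4.
Total collected = 13 + 8 + 14 + 11 + 4 = 50.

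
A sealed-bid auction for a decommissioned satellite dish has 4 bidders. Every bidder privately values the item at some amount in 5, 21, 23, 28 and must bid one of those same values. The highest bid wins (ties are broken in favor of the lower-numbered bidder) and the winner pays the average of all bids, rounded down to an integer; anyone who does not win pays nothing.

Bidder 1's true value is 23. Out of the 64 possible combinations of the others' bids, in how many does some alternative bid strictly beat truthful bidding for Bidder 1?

Others bid (5, 5, 5): truth gives 14; bid 5 gives 18 > 14. Violating.
Others bid (5, 5, 28): truth gives 0; bid 28 gives 7 > 0. Violating.
Others bid (5, 21, 28): truth gives 0; bid 28 gives 3 > 0. Violating.
Others bid (5, 23, 28): truth gives 0; bid 28 gives 2 > 0. Violating.
Others bid (5, 5, 21): truth gives 10; no alternative beats it.
Others bid (5, 5, 23): truth gives 9; no alternative beats it.
(Checking all 64 profiles: 19 have a profitable deviation, 45 do not.)

19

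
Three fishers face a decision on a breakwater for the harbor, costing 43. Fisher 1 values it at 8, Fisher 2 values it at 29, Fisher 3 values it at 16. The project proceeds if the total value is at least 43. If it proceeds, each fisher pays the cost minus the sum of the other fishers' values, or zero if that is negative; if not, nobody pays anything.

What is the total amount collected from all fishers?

Total value 53 ≥ cost 43, so it is built.
Fisher 1: others sum to 45; max(0, 43 - 45) = 0.
Fisher 2: others sum to 24; max(0, 43 - 24) = 19.
Fisher 3: others sum to 37; max(0, 43 - 37) = 6.
Total collected = 0 + 19 + 6 = 25.

25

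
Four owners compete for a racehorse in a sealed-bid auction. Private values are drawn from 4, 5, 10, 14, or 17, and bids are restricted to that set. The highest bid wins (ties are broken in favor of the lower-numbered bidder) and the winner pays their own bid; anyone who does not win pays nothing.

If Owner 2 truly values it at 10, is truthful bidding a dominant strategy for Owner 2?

No

Consider the case where Owner 1 bids 4, Owner 3 bids 4 and Owner 4 bids 4.
Truthful bid 10: wins, pays 10, utility 10 - 10 = 0.
Bid 5 instead: wins, pays 5, utility 10 - 5 = 5.
Since 5 > 0, bidding 5 is strictly better here, so truthful bidding is not dominant.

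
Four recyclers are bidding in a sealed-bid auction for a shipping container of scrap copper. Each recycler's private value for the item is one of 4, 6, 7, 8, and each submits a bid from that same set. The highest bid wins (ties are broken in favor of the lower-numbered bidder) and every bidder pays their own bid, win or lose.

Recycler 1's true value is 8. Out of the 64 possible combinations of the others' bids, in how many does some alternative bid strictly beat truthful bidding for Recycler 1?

Others bid (4, 4, 4): truth gives 0; bid 4 gives 4 > 0. Violating.
Others bid (4, 4, 6): truth gives 0; bid 6 gives 2 > 0. Violating.
Others bid (4, 4, 7): truth gives 0; bid 7 gives 1 > 0. Violating.
Others bid (4, 6, 4): truth gives 0; bid 6 gives 2 > 0. Violating.
Others bid (4, 4, 8): truth gives 0; no alternative beats it.
Others bid (4, 6, 8): truth gives 0; no alternative beats it.
(Checking all 64 profiles: 27 have a profitable deviation, 37 do not.)

27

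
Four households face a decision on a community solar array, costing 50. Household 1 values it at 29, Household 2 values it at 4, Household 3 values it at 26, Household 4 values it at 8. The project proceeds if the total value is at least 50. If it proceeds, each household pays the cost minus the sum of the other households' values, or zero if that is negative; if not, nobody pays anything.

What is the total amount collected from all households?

Total value 67 ≥ cost 50, so it is built.
Household 1: others sum to 38; max(0, 50 - 38) = 12.
Household 2: others sum to 63; max(0, 50 - 63) = 0.
Household 3: others sum to 41; max(0, 50 - 41) = 9.
Household 4: others sum to 59; max(0, 50 - 59) = 0.
Total collected = 12 + 0 + 9 + 0 = 21.

21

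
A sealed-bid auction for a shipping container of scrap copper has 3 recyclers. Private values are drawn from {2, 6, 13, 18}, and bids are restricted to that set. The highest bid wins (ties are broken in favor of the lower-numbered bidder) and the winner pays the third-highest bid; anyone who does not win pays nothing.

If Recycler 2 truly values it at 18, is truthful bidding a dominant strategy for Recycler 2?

Check each profile of the others' bids and compare truth against every alternative bid.
Others bid (2, 18): truth gives 16, best alternative gives 0.
Others bid (13, 2): truth gives 16, best alternative gives 0.
Others bid (6, 18): truth gives 12, best alternative gives 0.
Others bid (13, 6): truth gives 12, best alternative gives 0.
Others bid (13, 13): truth gives 5, best alternative gives 0.
Others bid (13, 18): truth gives 5, best alternative gives 0.
(Remaining 10 profiles checked similarly; truth is weakly best in each.)
In every case the truthful bid is at least as good as any alternative, so it is a dominant strategy.

Yes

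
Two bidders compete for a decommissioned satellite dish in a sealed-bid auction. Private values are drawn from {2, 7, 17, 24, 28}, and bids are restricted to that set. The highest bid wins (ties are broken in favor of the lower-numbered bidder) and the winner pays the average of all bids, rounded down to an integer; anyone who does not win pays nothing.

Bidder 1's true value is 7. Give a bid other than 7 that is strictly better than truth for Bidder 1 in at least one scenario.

2

Suppose Bidder 2 bids 2.
Bid 7: wins, pays 4, utility 7 - 4 = 3.
Bid 2: wins, pays 2, utility 7 - 2 = 5.
So bidding 2 beats truth here (5 > 3).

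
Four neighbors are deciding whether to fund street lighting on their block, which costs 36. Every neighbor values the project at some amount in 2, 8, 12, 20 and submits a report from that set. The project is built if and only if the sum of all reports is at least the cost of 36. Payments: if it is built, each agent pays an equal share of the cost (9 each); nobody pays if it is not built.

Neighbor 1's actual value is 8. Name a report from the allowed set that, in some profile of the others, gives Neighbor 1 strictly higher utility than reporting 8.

Suppose Neighbor 2 reports 2, Neighbor 3 reports 8 and Neighbor 4 reports 20.
Report 8: project built, pays 9, utility 8 - 9 = -1.
Report 2: project not built, utility 0.
So reporting 2 beats truth here (0 > -1).

2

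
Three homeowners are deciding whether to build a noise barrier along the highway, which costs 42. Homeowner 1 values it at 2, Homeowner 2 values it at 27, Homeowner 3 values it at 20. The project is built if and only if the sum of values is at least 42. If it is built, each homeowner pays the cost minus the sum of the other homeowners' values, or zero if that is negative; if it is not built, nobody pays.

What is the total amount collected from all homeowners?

33

Total value 49 ≥ cost 42, so it is built.
Homeowner 1: others sum to 47; max(0, 42 - 47) = 0.
Homeowner 2: others sum to 22; max(0, 42 - 22) = 20.
Homeowner 3: others sum to 29; max(0, 42 - 29) = 13.
Total collected = 0 + 20 + 13 = 33.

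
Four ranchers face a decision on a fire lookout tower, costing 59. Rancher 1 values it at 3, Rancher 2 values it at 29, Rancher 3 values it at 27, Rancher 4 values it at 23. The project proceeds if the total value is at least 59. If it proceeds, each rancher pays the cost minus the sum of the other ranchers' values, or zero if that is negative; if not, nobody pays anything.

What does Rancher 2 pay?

6

Total value 82 ≥ cost 59, so the project is built.
The other ranchers' values sum to 53.
Cost minus that sum is 59 - 53 = 6.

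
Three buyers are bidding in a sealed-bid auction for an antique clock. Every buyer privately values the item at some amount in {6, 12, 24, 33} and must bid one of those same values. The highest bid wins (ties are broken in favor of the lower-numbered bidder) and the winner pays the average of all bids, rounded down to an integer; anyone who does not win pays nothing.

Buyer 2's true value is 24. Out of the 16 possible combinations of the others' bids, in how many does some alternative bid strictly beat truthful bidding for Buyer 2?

Others bid (6, 6): truth gives 12; bid 12 gives 16 > 12. Violating.
Others bid (6, 12): truth gives 10; bid 12 gives 14 > 10. Violating.
Others bid (24, 6): truth gives 0; bid 33 gives 3 > 0. Violating.
Others bid (24, 12): truth gives 0; bid 33 gives 1 > 0. Violating.
Others bid (6, 24): truth gives 6; no alternative beats it.
Others bid (6, 33): truth gives 0; no alternative beats it.
(Checking all 16 profiles: 4 have a profitable deviation, 12 do not.)

4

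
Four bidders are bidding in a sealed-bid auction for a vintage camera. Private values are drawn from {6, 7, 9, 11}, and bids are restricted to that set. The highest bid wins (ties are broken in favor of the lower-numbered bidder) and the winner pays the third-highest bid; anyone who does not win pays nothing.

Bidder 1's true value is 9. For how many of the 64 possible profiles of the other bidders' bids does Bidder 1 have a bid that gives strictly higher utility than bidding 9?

Others bid (6, 6, 11): truth gives 0; bid 11 gives 3 > 0. Violating.
Others bid (6, 7, 11): truth gives 0; bid 11 gives 2 > 0. Violating.
Others bid (6, 11, 6): truth gives 0; bid 11 gives 3 > 0. Violating.
Others bid (6, 11, 7): truth gives 0; bid 11 gives 2 > 0. Violating.
Others bid (6, 6, 6): truth gives 3; no alternative beats it.
Others bid (6, 6, 7): truth gives 3; no alternative beats it.
(Checking all 64 profiles: 12 have a profitable deviation, 52 do not.)

12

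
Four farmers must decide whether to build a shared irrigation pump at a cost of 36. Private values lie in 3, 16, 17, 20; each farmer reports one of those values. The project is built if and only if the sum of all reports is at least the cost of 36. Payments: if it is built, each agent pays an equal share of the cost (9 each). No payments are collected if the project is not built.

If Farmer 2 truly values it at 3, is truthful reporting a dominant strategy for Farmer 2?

Check each profile of the others' reports and compare truth against every alternative report.
Others report (3, 3, 16): truth gives 0, best alternative gives -6.
Others report (3, 3, 17): truth gives 0, best alternative gives -6.
Others report (3, 3, 20): truth gives 0, best alternative gives -6.
Others report (3, 16, 3): truth gives 0, best alternative gives -6.
Others report (3, 17, 3): truth gives 0, best alternative gives -6.
Others report (3, 20, 3): truth gives 0, best alternative gives -6.
(Remaining 58 profiles checked similarly; truth is weakly best in each.)
In every case the truthful report is at least as good as any alternative, so it is a dominant strategy.

Yes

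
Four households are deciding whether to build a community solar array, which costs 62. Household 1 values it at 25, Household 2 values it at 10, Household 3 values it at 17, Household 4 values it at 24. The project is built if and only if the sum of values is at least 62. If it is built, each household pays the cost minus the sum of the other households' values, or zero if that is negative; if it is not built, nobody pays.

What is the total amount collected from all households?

24

Total value 76 ≥ cost 62, so it is built.
Household 1: others sum to 51; max(0, 62 - 51) = 11.
Household 2: others sum to 66; max(0, 62 - 66) = 0.
Household 3: others sum to 59; max(0, 62 - 59) = 3.
Household 4: others sum to 52; max(0, 62 - 52) = 10.
Total collected = 11 + 0 + 3 + 10 = 24.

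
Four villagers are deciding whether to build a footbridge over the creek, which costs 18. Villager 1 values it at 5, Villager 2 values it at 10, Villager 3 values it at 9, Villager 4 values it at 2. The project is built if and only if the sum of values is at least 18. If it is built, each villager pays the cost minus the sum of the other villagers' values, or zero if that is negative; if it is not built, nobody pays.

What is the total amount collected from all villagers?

3

Total value 26 ≥ cost 18, so it is built.
Villager 1: others sum to 21; max(0, 18 - 21) = 0.
Villager 2: others sum to 16; max(0, 18 - 16) = 2.
Villager 3: others sum to 17; max(0, 18 - 17) = 1.
Villager 4: others sum to 24; max(0, 18 - 24) = 0.
Total collected = 0 + 2 + 1 + 0 = 3.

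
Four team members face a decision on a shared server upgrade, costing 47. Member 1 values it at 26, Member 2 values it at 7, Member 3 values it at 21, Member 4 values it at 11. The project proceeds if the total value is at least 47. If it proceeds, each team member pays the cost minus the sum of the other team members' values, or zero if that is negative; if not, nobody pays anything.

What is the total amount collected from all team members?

Total value 65 ≥ cost 47, so it is built.
Member 1: others sum to 39; max(0, 47 - 39) = 8.
Member 2: others sum to 58; max(0, 47 - 58) = 0.
Member 3: others sum to 44; max(0, 47 - 44) = 3.
Member 4: others sum to 54; max(0, 47 - 54) = 0.
Total collected = 8 + 0 + 3 + 0 = 11.

11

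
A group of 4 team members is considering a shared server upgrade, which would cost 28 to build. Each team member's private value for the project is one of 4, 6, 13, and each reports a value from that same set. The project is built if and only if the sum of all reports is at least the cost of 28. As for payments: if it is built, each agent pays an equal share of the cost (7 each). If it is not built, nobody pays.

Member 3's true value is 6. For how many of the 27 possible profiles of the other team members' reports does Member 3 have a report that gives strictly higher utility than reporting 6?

6

Others report (4, 6, 13): truth gives -1; report 4 gives 0 > -1. Violating.
Others report (4, 13, 6): truth gives -1; report 4 gives 0 > -1. Violating.
Others report (6, 4, 13): truth gives -1; report 4 gives 0 > -1. Violating.
Others report (6, 13, 4): truth gives -1; report 4 gives 0 > -1. Violating.
Others report (4, 4, 4): truth gives 0; no alternative beats it.
Others report (4, 4, 6): truth gives 0; no alternative beats it.
(Checking all 27 profiles: 6 have a profitable deviation, 21 do not.)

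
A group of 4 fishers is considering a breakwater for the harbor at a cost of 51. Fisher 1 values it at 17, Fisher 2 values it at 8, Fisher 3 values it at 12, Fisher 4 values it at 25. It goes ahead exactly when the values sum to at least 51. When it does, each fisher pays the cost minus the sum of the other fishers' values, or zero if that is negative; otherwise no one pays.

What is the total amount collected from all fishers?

21

Total value 62 ≥ cost 51, so it is built.
Fisher 1: others sum to 45; max(0, 51 - 45) = 6.
Fisher 2: others sum to 54; max(0, 51 - 54) = 0.
Fisher 3: others sum to 50; max(0, 51 - 50) = 1.
Fisher 4: others sum to 37; max(0, 51 - 37) = 14.
Total collected = 6 + 0 + 1 + 14 = 21.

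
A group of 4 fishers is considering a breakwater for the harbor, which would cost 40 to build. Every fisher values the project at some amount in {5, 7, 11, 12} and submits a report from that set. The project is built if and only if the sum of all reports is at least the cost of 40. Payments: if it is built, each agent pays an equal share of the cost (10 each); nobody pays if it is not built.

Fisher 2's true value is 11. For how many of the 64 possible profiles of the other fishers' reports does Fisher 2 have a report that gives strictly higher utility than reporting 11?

6

Others report (5, 11, 12): truth gives 0; report 12 gives 1 > 0. Violating.
Others report (5, 12, 11): truth gives 0; report 12 gives 1 > 0. Violating.
Others report (11, 5, 12): truth gives 0; report 12 gives 1 > 0. Violating.
Others report (11, 12, 5): truth gives 0; report 12 gives 1 > 0. Violating.
Others report (5, 5, 5): truth gives 0; no alternative beats it.
Others report (5, 5, 7): truth gives 0; no alternative beats it.
(Checking all 64 profiles: 6 have a profitable deviation, 58 do not.)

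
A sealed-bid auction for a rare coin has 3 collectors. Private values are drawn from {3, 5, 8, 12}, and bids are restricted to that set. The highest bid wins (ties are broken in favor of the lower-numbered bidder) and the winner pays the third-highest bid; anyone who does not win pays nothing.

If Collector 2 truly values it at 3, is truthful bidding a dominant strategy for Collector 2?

Yes

Check each profile of the others' bids and compare truth against every alternative bid.
Others bid (3, 3): truth gives 0, best alternative gives 0.
Others bid (3, 5): truth gives 0, best alternative gives 0.
Others bid (3, 8): truth gives 0, best alternative gives 0.
Others bid (3, 12): truth gives 0, best alternative gives 0.
Others bid (5, 3): truth gives 0, best alternative gives 0.
Others bid (5, 5): truth gives 0, best alternative gives 0.
(Remaining 10 profiles checked similarly; truth is weakly best in each.)
In every case the truthful bid is at least as good as any alternative, so it is a dominant strategy.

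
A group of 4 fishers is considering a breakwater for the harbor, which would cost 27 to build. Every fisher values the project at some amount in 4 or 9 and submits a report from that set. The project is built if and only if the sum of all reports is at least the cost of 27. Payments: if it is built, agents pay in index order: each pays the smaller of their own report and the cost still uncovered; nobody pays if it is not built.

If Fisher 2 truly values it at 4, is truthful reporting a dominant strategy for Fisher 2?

Check each profile of the others' reports and compare truth against every alternative report.
Others report (4, 9, 9): truth gives 0, best alternative gives -5.
Others report (9, 4, 9): truth gives 0, best alternative gives -5.
Others report (9, 9, 4): truth gives 0, best alternative gives -5.
Others report (9, 9, 9): truth gives 0, best alternative gives -5.
Others report (4, 4, 4): truth gives 0, best alternative gives 0.
Others report (4, 4, 9): truth gives 0, best alternative gives 0.
(Remaining 2 profiles checked similarly; truth is weakly best in each.)
In every case the truthful report is at least as good as any alternative, so it is a dominant strategy.

Yes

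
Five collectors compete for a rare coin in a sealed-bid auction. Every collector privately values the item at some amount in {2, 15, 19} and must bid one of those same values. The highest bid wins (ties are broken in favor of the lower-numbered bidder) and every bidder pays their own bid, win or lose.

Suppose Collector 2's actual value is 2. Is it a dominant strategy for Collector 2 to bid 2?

Check each profile of the others' bids and compare truth against every alternative bid.
Others bid (2, 2, 2, 19): truth gives -2, best alternative gives -15.
Others bid (2, 2, 15, 19): truth gives -2, best alternative gives -15.
Others bid (2, 2, 19, 2): truth gives -2, best alternative gives -15.
Others bid (2, 2, 19, 15): truth gives -2, best alternative gives -15.
Others bid (2, 2, 19, 19): truth gives -2, best alternative gives -15.
Others bid (2, 15, 2, 19): truth gives -2, best alternative gives -15.
(Remaining 75 profiles checked similarly; truth is weakly best in each.)
In every case the truthful bid is at least as good as any alternative, so it is a dominant strategy.

Yes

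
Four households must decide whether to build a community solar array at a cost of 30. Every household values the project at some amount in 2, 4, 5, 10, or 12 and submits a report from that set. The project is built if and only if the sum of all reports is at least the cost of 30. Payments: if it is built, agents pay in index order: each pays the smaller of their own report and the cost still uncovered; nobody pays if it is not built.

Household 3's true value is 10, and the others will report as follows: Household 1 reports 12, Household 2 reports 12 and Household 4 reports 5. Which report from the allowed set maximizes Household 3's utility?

2

Report 2: project built, pays 2, utility 10 - 2 = 8.
Report 4: project built, pays 4, utility 10 - 4 = 6.
Report 5: project built, pays 5, utility 10 - 5 = 5.
Report 10: project built, pays 6, utility 10 - 6 = 4.
Report 12: project built, pays 6, utility 10 - 6 = 4.
The best choice is 2 with utility 8.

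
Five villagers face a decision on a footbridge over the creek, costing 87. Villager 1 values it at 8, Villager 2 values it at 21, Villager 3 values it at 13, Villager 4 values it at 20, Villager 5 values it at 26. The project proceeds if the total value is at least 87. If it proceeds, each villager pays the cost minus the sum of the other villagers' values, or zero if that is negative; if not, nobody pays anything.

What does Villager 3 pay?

12

Total value 88 ≥ cost 87, so the project is built.
The other villagers' values sum to 75.
Cost minus that sum is 87 - 75 = 12.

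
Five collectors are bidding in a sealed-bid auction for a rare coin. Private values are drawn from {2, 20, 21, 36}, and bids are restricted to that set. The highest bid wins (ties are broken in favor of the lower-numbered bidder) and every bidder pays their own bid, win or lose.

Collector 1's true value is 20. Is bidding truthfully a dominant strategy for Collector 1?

Consider the case where Collector 2 bids 2, Collector 3 bids 2, Collector 4 bids 2 and Collector 5 bids 2.
Truthful bid 20: wins, pays 20, utility 20 - 20 = 0.
Bid 2 instead: wins, pays 2, utility 20 - 2 = 18.
Since 18 > 0, bidding 2 is strictly better here, so truthful bidding is not dominant.

No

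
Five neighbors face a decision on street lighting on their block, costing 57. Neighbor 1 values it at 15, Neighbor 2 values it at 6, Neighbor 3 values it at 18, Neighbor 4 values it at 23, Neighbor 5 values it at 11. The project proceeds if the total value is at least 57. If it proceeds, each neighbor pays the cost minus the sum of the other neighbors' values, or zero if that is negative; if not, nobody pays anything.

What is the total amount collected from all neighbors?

9

Total value 73 ≥ cost 57, so it is built.
Neighbor 1: others sum to 58; max(0, 57 - 58) = 0.
Neighbor 2: others sum to 67; max(0, 57 - 67) = 0.
Neighbor 3: others sum to 55; max(0, 57 - 55) = 2.
Neighbor 4: others sum to 50; max(0, 57 - 50) = 7.
Neighbor 5: others sum to 62; max(0, 57 - 62) = 0.
Total collected = 0 + 0 + 2 + 7 + 0 = 9.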